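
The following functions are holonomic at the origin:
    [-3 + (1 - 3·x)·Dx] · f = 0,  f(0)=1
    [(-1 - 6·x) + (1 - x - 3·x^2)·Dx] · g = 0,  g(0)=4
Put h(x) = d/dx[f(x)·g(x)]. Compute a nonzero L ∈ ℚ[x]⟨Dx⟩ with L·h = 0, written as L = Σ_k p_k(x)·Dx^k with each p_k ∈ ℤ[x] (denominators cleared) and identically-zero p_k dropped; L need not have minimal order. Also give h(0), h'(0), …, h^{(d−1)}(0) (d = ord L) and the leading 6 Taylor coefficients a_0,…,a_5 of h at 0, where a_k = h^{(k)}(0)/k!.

f: a_k = 1, 3, 9, 27, 81, 243, …
g: a_k = 4, 4, 16, 28, 76, 160, …
Sym-product of L_f,L_g gives L₀ (≤ ord 1).
Derive L from L₀ (diff closure).
L = (32 - 54·x - 216·x^2 + 972·x^4) + (-4 + 16·x + 27·x^2 - 144·x^3 + 243·x^5)·Dx  (order 1).
h: a_k = 16, 128, 660, 2944, 11840, 44952, …
ICs: h(0) = 16.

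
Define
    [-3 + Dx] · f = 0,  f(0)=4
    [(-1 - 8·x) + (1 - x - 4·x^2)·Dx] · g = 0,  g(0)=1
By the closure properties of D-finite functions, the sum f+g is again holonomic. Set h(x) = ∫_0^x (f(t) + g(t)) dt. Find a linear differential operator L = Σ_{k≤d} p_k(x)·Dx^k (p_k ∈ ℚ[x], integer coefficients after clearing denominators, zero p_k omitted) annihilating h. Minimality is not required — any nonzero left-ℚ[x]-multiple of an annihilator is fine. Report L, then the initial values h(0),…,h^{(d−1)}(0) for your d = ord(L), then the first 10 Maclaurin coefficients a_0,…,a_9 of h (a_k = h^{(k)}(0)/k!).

f: a_k = 4, 12, 18, 18, 27/2, 81/10, 81/20, 243/140, 729/1120, 243/1120, …
g: a_k = 1, 1, 5, 9, 29, 65, 181, 441, 1165, 2929, …
Weyl lclm of L_f,L_g ⇒ L₀ (ord ≤ 2).
∫: right-multiply L₀ by Dx.
L = (21 + 9·x + 396·x^2 + 288·x^3)·Dx + (-1 - 42·x - 159·x^2 + 72·x^3 + 144·x^4)·Dx^2 + (-2 + 13·x + 9·x^2 - 56·x^3 - 48·x^4)·Dx^3  (order 3).
h: a_k = 0, 5, 13/2, 23/3, 27/4, 17/2, 731/60, 3701/140, 61983/1120, 1305529/10080, …
ICs: h(0) = 0, h′(0) = 5, h′′(0) = 13.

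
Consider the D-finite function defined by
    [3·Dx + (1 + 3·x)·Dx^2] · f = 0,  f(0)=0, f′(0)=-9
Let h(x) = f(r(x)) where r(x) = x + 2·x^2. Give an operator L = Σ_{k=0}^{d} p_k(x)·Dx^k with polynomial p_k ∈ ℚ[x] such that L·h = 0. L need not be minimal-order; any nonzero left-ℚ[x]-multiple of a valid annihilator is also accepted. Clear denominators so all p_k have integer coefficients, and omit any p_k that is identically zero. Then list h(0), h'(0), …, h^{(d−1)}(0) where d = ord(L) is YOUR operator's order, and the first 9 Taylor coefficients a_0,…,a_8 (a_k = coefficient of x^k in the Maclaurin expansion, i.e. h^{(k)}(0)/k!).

L = (-1 + 12·x + 24·x^2)·Dx + (1 + 7·x + 18·x^2 + 24·x^3)·Dx^2  (order 2).
h: a_k = 0, -9, -9/2, 27, -189/4, 81/5, 297/2, -3159/7, 4131/8, …
ICs: h(0) = 0, h′(0) = -9.

f: a_k = 0, -9, 27/2, -27, 243/4, -729/5, 729/2, -6561/7, 19683/8, …
L₀ from L_f via x↦r, Dx↦r'^{-1}Dx.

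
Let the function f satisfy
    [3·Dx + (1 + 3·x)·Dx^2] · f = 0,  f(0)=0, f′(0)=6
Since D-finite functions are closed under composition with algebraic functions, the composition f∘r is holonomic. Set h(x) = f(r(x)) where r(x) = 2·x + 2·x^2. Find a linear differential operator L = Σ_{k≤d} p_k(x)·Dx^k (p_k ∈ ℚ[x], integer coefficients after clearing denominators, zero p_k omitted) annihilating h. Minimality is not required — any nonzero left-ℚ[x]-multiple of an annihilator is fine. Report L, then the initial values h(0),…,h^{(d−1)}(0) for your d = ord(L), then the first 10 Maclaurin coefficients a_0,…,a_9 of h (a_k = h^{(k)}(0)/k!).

f: a_k = 0, 6, -9, 18, -81/2, 486/5, -243, 4374/7, -6561/4, 4374, …
f∘r: x↦r, Dx↦Dx/r' in L_f ⇒ L₀.
L = (4 + 12·x + 12·x^2)·Dx + (1 + 8·x + 18·x^2 + 12·x^3)·Dx^2  (order 2).
h: a_k = 0, 12, -24, 72, -252, 4752/5, -3744, 106272/7, -62856, 264384, …
ICs: h(0) = 0, h′(0) = 12.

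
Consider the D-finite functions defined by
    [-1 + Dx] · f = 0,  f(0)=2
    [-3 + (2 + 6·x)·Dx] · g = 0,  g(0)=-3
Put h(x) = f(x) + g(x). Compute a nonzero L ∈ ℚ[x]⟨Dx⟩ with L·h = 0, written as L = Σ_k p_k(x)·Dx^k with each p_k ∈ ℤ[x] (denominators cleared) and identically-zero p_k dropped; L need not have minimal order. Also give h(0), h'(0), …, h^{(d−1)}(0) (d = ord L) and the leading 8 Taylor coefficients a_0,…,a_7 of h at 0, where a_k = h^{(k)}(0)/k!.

L = (15 + 18·x) + (-13 - 24·x - 36·x^2)·Dx + (-2 + 6·x + 36·x^2)·Dx^2  (order 2).
h: a_k = -1, -5/2, 35/8, -227/48, 3677/384, -76481/3840, 2066843/46080, -68201339/645120, …
ICs: h(0) = -1, h′(0) = -5/2.

f: a_k = 2, 2, 1, 1/3, 1/12, 1/60, 1/360, 1/2520, …
g: a_k = -3, -9/2, 27/8, -81/16, 1215/128, -5103/256, 45927/1024, -216513/2048, …
Sum ⇒ L₀ = lclm(L_f,L_g) in ℚ(x)⟨Dx⟩.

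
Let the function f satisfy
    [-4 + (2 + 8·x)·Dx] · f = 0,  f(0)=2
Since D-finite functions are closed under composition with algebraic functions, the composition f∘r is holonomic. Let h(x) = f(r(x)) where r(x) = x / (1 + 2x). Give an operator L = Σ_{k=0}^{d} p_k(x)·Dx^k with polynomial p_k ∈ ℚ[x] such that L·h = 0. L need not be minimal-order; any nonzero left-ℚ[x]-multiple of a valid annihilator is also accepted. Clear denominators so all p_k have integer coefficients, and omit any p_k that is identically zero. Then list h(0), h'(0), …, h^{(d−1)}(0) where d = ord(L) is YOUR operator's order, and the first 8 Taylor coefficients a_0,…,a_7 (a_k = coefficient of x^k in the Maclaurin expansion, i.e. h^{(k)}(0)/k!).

f: a_k = 2, 4, -4, 8, -20, 56, -168, 528, …
h₀=f(r): pull back L_f along r ⇒ L₀.
L = -2 + (1 + 8·x + 12·x^2)·Dx  (order 1).
h: a_k = 2, 4, -12, 40, -148, 600, -2616, 12048, …
ICs: h(0) = 2.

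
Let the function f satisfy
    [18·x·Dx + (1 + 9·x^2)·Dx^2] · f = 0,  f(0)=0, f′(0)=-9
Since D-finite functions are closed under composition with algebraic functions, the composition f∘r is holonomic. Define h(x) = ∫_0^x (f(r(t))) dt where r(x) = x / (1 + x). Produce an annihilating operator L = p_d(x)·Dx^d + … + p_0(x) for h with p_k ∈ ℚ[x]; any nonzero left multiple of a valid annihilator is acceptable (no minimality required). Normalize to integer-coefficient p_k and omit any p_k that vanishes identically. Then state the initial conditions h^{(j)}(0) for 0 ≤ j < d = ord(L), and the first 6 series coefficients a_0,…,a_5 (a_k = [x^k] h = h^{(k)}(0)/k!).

f: a_k = 0, -9, 0, 27, 0, -729/5, …
Substitute x→r, Dx→(1/r')Dx; clear ⇒ L₀.
h=∫₀ˣh₀: take L = L₀·Dx.
L = (2 + 20·x)·Dx^2 + (1 + 2·x + 10·x^2)·Dx^3  (order 3).
h: a_k = 0, 0, -9/2, 3, 9/2, -72/5, …
ICs: h(0) = 0, h′(0) = 0, h′′(0) = -9.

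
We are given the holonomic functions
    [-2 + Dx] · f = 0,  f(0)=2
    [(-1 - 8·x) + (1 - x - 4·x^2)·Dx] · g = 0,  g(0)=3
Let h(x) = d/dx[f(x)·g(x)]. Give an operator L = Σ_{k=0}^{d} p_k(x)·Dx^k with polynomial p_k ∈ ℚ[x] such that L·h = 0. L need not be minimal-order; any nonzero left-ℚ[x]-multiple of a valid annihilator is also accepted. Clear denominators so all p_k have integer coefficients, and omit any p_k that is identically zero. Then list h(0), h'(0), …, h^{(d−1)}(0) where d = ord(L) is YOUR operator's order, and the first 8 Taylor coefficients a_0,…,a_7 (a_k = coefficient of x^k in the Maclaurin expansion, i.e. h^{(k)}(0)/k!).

L = (18 + 44·x + 20·x^2 - 96·x^3 + 64·x^4) + (-3 - 3·x + 26·x^2 + 16·x^3 - 32·x^4)·Dx  (order 1).
h: a_k = 18, 108, 402, 1416, 4458, 69244/5, 205614/5, 4230032/35, …
ICs: h(0) = 18.

f: a_k = 2, 4, 4, 8/3, 4/3, 8/15, 8/45, 16/315, …
g: a_k = 3, 3, 15, 27, 87, 195, 543, 1323, …
h₀=f·g: eliminate ⇒ L₀, order ≤ 1·1.
h₀' ⇒ L via d/dx closure of L₀.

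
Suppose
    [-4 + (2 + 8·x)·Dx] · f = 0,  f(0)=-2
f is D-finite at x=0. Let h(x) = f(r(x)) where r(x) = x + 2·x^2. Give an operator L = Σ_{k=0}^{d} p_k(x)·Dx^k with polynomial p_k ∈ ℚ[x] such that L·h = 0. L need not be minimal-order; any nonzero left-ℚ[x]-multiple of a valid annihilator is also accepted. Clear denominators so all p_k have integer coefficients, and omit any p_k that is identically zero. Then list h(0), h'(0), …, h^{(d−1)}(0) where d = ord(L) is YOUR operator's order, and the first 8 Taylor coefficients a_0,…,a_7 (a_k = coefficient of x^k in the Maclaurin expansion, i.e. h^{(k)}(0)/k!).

f: a_k = -2, -4, 4, -8, 20, -56, 168, -528, …
Change of var in L_f (x↦r) gives L₀.
L = (-2 - 8·x) + (1 + 4·x + 8·x^2)·Dx  (order 1).
h: a_k = -2, -4, -4, 8, -12, 8, 24, -112, …
ICs: h(0) = -2.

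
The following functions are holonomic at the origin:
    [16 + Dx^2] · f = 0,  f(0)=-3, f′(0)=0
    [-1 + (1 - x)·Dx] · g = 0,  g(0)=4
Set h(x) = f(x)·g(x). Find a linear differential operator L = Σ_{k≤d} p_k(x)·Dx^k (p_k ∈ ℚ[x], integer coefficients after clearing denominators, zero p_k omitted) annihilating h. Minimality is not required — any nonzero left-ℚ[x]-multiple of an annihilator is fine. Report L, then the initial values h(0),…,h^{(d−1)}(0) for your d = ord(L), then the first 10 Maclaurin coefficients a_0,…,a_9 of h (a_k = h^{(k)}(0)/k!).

f: a_k = -3, 0, 24, 0, -32, 0, 256/15, 0, -512/105, 0, …
g: a_k = 4, 4, 4, 4, 4, 4, 4, 4, 4, 4, …
f·g: L₀ = L_f ⊗_s L_g, ord ≤ 2·1.
L = (-16 + 16·x) + 2·Dx + (-1 + x)·Dx^2  (order 2).
h: a_k = -12, -12, 84, 84, -44, -44, 364/15, 364/15, 100/21, 100/21, …
ICs: h(0) = -12, h′(0) = -12.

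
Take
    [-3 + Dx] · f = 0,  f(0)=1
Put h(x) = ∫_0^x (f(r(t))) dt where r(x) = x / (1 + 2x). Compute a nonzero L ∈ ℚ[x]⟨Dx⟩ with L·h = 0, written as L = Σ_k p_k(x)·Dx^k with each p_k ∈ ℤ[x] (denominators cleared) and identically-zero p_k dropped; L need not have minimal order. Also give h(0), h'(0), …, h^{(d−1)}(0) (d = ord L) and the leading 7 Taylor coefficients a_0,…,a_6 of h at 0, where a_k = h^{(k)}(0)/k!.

f: a_k = 1, 3, 9/2, 9/2, 27/8, 81/40, 81/80, …
Change of var in L_f (x↦r) gives L₀.
h=∫h₀ ⇒ L = L₀·Dx.
L = -3·Dx + (1 + 4·x + 4·x^2)·Dx^2  (order 2).
h: a_k = 0, 1, 3/2, -1/2, -3/8, 51/40, -173/80, …
ICs: h(0) = 0, h′(0) = 1.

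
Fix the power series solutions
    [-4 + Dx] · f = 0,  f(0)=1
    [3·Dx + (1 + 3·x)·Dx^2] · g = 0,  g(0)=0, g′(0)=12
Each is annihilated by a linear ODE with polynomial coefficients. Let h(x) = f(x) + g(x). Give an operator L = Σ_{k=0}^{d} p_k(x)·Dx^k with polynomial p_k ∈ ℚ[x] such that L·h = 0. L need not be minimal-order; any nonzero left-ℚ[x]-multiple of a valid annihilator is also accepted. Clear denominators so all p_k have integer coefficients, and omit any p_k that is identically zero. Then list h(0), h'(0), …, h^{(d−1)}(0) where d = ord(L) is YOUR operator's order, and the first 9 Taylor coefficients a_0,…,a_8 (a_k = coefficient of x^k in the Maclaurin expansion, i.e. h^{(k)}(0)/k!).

L = (-120 - 144·x)·Dx + (2 - 96·x - 144·x^2)·Dx^2 + (7 + 33·x + 36·x^2)·Dx^3  (order 3).
h: a_k = 1, 16, -10, 140/3, -211/3, 3044/15, -21614/45, 394684/315, -2065691/630, …
ICs: h(0) = 1, h′(0) = 16, h′′(0) = -20.

f: a_k = 1, 4, 8, 32/3, 32/3, 128/15, 256/45, 1024/315, 512/315, …
g: a_k = 0, 12, -18, 36, -81, 972/5, -486, 8748/7, -6561/2, …
f+g: L₀ = lclm(L_f,L_g), ord ≤ 1+2.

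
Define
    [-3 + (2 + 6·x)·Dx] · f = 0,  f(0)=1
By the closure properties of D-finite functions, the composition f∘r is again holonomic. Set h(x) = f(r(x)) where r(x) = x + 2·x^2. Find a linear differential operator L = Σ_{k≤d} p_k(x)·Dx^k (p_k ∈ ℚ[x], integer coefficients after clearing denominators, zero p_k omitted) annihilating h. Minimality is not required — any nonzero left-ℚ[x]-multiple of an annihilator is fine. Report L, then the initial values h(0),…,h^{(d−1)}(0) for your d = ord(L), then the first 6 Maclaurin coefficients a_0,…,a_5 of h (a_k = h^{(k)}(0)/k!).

L = (-3 - 12·x) + (2 + 6·x + 12·x^2)·Dx  (order 1).
h: a_k = 1, 3/2, 15/8, -45/16, 315/128, 405/256, …
ICs: h(0) = 1.

f: a_k = 1, 3/2, -9/8, 27/16, -405/128, 1701/256, …
Change of var in L_f (x↦r) gives L₀.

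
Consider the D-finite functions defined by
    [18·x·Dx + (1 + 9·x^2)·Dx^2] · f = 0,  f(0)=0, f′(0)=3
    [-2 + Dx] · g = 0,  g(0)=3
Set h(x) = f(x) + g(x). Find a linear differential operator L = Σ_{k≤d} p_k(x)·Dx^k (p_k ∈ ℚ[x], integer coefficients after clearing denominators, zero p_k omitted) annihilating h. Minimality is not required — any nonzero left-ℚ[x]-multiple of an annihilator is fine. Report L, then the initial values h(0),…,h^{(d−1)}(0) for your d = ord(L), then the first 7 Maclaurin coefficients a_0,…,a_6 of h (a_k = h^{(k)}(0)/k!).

f: a_k = 0, 3, 0, -9, 0, 243/5, 0, …
g: a_k = 3, 6, 6, 4, 2, 4/5, 4/15, …
Weyl lclm of L_f,L_g ⇒ L₀ (ord ≤ 3).
L = (18 - 36·x - 486·x^2 - 324·x^3)·Dx + (-11 + 207·x^2 - 162·x^4)·Dx^2 + (1 + 9·x + 18·x^2 + 81·x^3 + 81·x^4)·Dx^3  (order 3).
h: a_k = 3, 9, 6, -5, 2, 247/5, 4/15, …
ICs: h(0) = 3, h′(0) = 9, h′′(0) = 12.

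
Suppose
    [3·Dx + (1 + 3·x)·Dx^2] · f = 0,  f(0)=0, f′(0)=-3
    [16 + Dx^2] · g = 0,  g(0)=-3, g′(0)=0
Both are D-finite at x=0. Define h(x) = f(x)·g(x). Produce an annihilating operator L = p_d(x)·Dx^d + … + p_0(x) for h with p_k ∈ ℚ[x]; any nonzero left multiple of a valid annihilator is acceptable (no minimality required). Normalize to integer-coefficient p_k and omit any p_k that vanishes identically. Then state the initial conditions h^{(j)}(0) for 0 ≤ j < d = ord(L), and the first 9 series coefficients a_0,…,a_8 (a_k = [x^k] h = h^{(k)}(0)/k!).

f: a_k = 0, -3, 9/2, -9, 81/4, -243/5, 243/2, -2187/7, 6561/8, …
g: a_k = -3, 0, 24, 0, -32, 0, 256/15, 0, -512/105, …
f·g: L₀ = L_f ⊗_s L_g, ord ≤ 2·2.
L = (2272 + 127488·x + 781056·x^2 + 1769472·x^3 + 1327104·x^4) + (4416 + 50112·x + 165888·x^2 + 165888·x^3)·Dx + (1022 + 19392·x + 102816·x^2 + 221184·x^3 + 165888·x^4)·Dx^2 + (276 + 3132·x + 10368·x^2 + 10368·x^3)·Dx^3 + (55 + 714·x + 3375·x^2 + 6912·x^3 + 5184·x^4)·Dx^4  (order 4).
h: a_k = 0, 9, -27/2, -45, 189/4, 129/5, -45/2, 269/35, -4623/40, …
ICs: h(0) = 0, h′(0) = 9, h′′(0) = -27, h′′′(0) = -270.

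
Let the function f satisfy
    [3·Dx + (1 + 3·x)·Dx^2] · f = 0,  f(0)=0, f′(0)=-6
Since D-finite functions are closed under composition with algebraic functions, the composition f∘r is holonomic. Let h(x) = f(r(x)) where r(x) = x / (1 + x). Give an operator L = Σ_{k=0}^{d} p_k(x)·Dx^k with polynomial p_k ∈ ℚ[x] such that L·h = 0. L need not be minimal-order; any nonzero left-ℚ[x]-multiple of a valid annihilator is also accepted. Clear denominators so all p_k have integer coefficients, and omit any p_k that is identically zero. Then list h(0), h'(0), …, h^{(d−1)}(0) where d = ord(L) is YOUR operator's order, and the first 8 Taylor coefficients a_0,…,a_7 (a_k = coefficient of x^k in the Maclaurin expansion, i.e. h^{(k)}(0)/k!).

f: a_k = 0, -6, 9, -18, 81/2, -486/5, 243, -4374/7, …
L₀ from L_f via x↦r, Dx↦r'^{-1}Dx.
L = (5 + 8·x)·Dx + (1 + 5·x + 4·x^2)·Dx^2  (order 2).
h: a_k = 0, -6, 15, -42, 255/2, -2046/5, 1365, -32766/7, …
ICs: h(0) = 0, h′(0) = -6.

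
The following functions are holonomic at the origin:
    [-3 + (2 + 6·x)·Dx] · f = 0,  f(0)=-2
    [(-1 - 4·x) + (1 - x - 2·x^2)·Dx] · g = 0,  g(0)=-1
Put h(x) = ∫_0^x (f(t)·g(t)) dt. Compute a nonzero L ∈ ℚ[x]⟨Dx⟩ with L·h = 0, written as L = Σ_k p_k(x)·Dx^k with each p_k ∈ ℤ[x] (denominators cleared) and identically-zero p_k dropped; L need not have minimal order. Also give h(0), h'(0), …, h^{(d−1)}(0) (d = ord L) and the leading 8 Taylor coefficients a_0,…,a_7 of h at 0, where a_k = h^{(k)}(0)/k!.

f: a_k = -2, -3, 9/4, -27/8, 405/64, -1701/128, 15309/512, -72171/1024, …
g: a_k = -1, -1, -3, -5, -11, -21, -43, -85, …
Product ⇒ symmetric product L₀, ord ≤ 1.
h=∫₀ˣh₀: take L = L₀·Dx.
L = (5 + 11·x + 18·x^2)·Dx + (-2 - 4·x + 10·x^2 + 12·x^3)·Dx^2  (order 2).
h: a_k = 0, 2, 5/2, 9/4, 161/32, 1747/320, 3449/256, 54031/3584, …
ICs: h(0) = 0, h′(0) = 2.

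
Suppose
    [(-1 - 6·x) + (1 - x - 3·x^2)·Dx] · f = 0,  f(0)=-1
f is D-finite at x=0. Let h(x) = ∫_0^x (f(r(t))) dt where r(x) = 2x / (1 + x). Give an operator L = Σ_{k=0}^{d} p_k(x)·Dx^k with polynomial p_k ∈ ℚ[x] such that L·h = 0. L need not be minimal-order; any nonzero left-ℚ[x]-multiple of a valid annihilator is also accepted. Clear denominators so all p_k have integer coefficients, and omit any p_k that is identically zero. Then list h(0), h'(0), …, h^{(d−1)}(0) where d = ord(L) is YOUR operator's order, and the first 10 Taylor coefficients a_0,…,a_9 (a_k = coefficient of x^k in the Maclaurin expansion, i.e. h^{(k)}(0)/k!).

f: a_k = -1, -1, -4, -7, -19, -40, -97, -217, -508, -1159, …
Change of var in L_f (x↦r) gives L₀.
h=∫h₀ ⇒ L = L₀·Dx.
L = (2 + 26·x)·Dx + (-1 - x + 13·x^2 + 13·x^3)·Dx^2  (order 2).
h: a_k = 0, -1, -1, -14/3, -13/2, -182/5, -169/3, -338, -2197/4, -30758/9, …
ICs: h(0) = 0, h′(0) = -1.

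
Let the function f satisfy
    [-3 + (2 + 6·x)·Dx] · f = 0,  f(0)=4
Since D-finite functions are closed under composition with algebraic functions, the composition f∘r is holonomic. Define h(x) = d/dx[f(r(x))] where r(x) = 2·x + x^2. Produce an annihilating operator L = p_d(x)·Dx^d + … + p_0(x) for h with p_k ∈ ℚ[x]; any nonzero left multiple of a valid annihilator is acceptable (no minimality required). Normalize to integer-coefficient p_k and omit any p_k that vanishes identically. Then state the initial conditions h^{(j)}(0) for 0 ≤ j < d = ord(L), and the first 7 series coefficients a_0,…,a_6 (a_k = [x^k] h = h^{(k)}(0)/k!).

L = -2 + (-1 - 7·x - 9·x^2 - 3·x^3)·Dx  (order 1).
h: a_k = 12, -24, 108, -504, 2430, -11988, 60102, …
ICs: h(0) = 12.

f: a_k = 4, 6, -9/2, 27/4, -405/32, 1701/64, -15309/256, …
Change of var in L_f (x↦r) gives L₀.
h₀' ⇒ L via d/dx closure of L₀.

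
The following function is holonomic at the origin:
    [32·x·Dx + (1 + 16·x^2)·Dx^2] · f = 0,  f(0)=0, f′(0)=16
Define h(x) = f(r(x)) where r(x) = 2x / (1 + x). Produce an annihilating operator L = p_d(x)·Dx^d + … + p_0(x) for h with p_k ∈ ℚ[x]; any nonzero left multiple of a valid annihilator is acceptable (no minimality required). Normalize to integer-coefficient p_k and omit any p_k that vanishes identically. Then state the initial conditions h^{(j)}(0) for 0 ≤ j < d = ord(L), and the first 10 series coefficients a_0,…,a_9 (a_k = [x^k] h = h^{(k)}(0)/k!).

f: a_k = 0, 16, 0, -256/3, 0, 4096/5, 0, -65536/7, 0, 1048576/9, …
Change of var in L_f (x↦r) gives L₀.
L = (2 + 130·x)·Dx + (1 + 2·x + 65·x^2)·Dx^2  (order 2).
h: a_k = 0, 32, -32, -1952/3, 2016, 110752/5, -372832/3, -5707552/7, 7485408, 251224352/9, …
ICs: h(0) = 0, h′(0) = 32.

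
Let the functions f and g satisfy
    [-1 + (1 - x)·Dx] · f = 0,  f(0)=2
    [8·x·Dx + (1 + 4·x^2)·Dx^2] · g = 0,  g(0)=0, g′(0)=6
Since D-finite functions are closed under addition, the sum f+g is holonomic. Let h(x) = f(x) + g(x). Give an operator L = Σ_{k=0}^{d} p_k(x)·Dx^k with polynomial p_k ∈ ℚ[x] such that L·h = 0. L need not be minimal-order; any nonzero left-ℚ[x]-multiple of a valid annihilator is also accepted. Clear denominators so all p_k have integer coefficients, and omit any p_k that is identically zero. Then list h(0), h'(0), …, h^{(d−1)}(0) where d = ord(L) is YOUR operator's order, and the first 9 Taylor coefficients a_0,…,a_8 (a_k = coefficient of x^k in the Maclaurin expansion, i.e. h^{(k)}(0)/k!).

L = (-8 + 32·x + 96·x^2)·Dx + (7 - 8·x - 20·x^2 + 96·x^3)·Dx^2 + (-1 - 3·x - 12·x^3 + 16·x^4)·Dx^3  (order 3).
h: a_k = 2, 8, 2, -6, 2, 106/5, 2, -370/7, 2, …
ICs: h(0) = 2, h′(0) = 8, h′′(0) = 4.

f: a_k = 2, 2, 2, 2, 2, 2, 2, 2, 2, …
g: a_k = 0, 6, 0, -8, 0, 96/5, 0, -384/7, 0, …
Weyl lclm of L_f,L_g ⇒ L₀ (ord ≤ 3).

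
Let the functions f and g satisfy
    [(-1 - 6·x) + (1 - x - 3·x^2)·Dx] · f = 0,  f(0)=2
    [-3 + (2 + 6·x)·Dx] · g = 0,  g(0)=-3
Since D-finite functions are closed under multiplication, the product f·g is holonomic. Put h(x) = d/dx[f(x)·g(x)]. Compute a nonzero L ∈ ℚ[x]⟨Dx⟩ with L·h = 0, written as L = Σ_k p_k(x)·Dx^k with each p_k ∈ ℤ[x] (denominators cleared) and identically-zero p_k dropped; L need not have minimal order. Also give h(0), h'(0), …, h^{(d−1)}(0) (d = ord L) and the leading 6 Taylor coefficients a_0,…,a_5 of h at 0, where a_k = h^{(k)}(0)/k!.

f: a_k = 2, 2, 8, 14, 38, 80, …
g: a_k = -3, -9/2, 27/8, -81/16, 1215/128, -5103/256, …
L₀ := L_f ⊗_s L_g (sym. prod.), ord ≤ 1.
h=h₀': d/dx-closure on L₀ ⇒ L.
L = (35 + 378·x + 1053·x^2 + 1350·x^3 + 1215·x^4) + (-10 - 50·x - 54·x^2 + 162·x^3 + 594·x^4 + 486·x^5)·Dx  (order 1).
h: a_k = -15, -105/2, -1953/8, -9033/16, -272085/128, -1165599/256, …
ICs: h(0) = -15.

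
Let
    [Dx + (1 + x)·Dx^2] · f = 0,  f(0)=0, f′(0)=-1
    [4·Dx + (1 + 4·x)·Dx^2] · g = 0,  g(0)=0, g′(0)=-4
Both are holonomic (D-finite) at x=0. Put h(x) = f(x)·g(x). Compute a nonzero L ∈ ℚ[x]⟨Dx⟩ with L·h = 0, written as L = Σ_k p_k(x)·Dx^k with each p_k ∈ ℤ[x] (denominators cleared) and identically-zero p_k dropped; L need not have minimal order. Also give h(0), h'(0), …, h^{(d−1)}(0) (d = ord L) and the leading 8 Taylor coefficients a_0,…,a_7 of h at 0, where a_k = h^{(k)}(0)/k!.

L = (136 + 320·x + 256·x^2)·Dx + (290 + 1464·x + 2400·x^2 + 1280·x^3)·Dx^2 + (92 + 740·x + 1992·x^2 + 2240·x^3 + 896·x^4)·Dx^3 + (5 + 58·x + 245·x^2 + 464·x^3 + 400·x^4 + 128·x^5)·Dx^4  (order 4).
h: a_k = 0, 0, 4, -10, 80/3, -235/3, 11102/45, -814, …
ICs: h(0) = 0, h′(0) = 0, h′′(0) = 8, h′′′(0) = -60.

f: a_k = 0, -1, 1/2, -1/3, 1/4, -1/5, 1/6, -1/7, …
g: a_k = 0, -4, 8, -64/3, 64, -1024/5, 2048/3, -16384/7, …
Product ⇒ symmetric product L₀, ord ≤ 4.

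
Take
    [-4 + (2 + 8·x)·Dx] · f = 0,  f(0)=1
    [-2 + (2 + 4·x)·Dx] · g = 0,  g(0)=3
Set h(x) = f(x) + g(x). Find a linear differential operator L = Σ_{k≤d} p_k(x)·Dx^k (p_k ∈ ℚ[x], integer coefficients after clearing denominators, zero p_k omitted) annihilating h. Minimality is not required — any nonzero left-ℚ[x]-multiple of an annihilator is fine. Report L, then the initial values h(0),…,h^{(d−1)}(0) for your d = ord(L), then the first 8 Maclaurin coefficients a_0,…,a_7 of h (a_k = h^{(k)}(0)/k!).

L = -2 + (3 + 8·x)·Dx + (1 + 6·x + 8·x^2)·Dx^2  (order 2).
h: a_k = 4, 5, -7/2, 11/2, -95/8, 245/8, -1407/16, 4323/16, …
ICs: h(0) = 4, h′(0) = 5.

f: a_k = 1, 2, -2, 4, -10, 28, -84, 264, …
g: a_k = 3, 3, -3/2, 3/2, -15/8, 21/8, -63/16, 99/16, …
f+g: L₀ = lclm(L_f,L_g), ord ≤ 1+1.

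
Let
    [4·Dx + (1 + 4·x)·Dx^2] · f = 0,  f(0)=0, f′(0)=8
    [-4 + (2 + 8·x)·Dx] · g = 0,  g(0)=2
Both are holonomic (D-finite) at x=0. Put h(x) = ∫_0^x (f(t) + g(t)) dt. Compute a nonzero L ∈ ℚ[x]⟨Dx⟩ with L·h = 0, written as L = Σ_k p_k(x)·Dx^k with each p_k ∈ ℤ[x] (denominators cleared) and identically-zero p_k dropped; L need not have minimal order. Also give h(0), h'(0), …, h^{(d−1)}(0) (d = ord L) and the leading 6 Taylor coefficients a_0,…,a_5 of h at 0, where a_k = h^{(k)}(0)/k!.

L = 8·Dx^2 + (10 + 40·x)·Dx^3 + (1 + 8·x + 16·x^2)·Dx^4  (order 4).
h: a_k = 0, 2, 6, -20/3, 38/3, -148/5, …
ICs: h(0) = 0, h′(0) = 2, h′′(0) = 12, h′′′(0) = -40.

f: a_k = 0, 8, -16, 128/3, -128, 2048/5, …
g: a_k = 2, 4, -4, 8, -20, 56, …
f+g: L₀ = lclm(L_f,L_g), ord ≤ 2+1.
h=∫h₀ ⇒ L = L₀·Dx.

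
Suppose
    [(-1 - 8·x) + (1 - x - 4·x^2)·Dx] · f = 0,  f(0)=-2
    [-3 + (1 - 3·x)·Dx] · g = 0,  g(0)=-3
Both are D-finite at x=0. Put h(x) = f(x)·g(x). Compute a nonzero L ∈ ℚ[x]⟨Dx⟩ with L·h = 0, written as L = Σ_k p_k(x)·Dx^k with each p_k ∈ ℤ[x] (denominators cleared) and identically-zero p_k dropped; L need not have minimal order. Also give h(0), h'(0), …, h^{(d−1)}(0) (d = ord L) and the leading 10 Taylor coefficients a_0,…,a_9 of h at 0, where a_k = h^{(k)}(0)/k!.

L = (-4 - 2·x + 36·x^2) + (1 - 4·x - x^2 + 12·x^3)·Dx  (order 1).
h: a_k = 6, 24, 102, 360, 1254, 4152, 13542, 43272, 136806, 427992, …
ICs: h(0) = 6.

f: a_k = -2, -2, -10, -18, -58, -130, -362, -882, -2330, -5858, …
g: a_k = -3, -9, -27, -81, -243, -729, -2187, -6561, -19683, -59049, …
L₀ := L_f ⊗_s L_g (sym. prod.), ord ≤ 1.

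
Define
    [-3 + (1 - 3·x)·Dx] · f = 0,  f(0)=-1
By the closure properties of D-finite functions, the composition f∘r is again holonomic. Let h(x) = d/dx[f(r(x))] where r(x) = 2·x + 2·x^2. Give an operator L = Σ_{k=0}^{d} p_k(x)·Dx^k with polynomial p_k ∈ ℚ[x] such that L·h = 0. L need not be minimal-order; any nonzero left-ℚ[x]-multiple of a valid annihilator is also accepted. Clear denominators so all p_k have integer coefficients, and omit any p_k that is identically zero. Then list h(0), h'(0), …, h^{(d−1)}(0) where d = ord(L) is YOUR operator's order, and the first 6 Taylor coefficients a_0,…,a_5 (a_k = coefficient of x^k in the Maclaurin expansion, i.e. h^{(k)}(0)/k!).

L = (14 + 36·x + 36·x^2) + (-1 + 4·x + 18·x^2 + 12·x^3)·Dx  (order 1).
h: a_k = -6, -84, -864, -7920, -68040, -561168, …
ICs: h(0) = -6.

f: a_k = -1, -3, -9, -27, -81, -243, …
L₀ from L_f via x↦r, Dx↦r'^{-1}Dx.
h=h₀': d/dx-closure on L₀ ⇒ L.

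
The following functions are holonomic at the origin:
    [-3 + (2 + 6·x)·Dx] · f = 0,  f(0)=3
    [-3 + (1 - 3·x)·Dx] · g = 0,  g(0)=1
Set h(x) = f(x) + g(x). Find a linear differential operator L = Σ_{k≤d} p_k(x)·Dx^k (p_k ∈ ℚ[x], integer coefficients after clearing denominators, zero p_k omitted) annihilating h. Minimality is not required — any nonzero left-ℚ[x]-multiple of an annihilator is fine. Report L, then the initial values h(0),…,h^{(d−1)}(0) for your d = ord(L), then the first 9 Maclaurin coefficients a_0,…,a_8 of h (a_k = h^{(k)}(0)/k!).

f: a_k = 3, 9/2, -27/8, 81/16, -1215/128, 5103/256, -45927/1024, 216513/2048, -8444007/32768, …
g: a_k = 1, 3, 9, 27, 81, 243, 729, 2187, 6561, …
f+g: L₀ = lclm(L_f,L_g), ord ≤ 1+1.
L = (45 + 81·x) + (-27 - 126·x - 243·x^2)·Dx + (2 + 18·x - 18·x^2 - 162·x^3)·Dx^2  (order 2).
h: a_k = 4, 15/2, 45/8, 513/16, 9153/128, 67311/256, 700569/1024, 4695489/2048, 206546841/32768, …
ICs: h(0) = 4, h′(0) = 15/2.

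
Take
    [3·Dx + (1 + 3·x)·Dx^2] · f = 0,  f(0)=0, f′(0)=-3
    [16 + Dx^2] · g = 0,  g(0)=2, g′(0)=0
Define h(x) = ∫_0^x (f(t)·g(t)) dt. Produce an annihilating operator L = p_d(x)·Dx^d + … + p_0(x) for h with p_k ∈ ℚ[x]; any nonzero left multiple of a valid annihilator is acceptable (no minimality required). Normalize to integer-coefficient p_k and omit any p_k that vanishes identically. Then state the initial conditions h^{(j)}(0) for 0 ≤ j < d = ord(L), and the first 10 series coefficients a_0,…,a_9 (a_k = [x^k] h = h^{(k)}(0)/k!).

f: a_k = 0, -3, 9/2, -9, 81/4, -243/5, 243/2, -2187/7, 6561/8, -2187, …
g: a_k = 2, 0, -16, 0, 64/3, 0, -512/45, 0, 1024/315, 0, …
h₀=f·g: eliminate ⇒ L₀, order ≤ 2·2.
h=∫h₀ ⇒ L = L₀·Dx.
L = (2272 + 127488·x + 781056·x^2 + 1769472·x^3 + 1327104·x^4)·Dx + (4416 + 50112·x + 165888·x^2 + 165888·x^3)·Dx^2 + (1022 + 19392·x + 102816·x^2 + 221184·x^3 + 165888·x^4)·Dx^3 + (276 + 3132·x + 10368·x^2 + 10368·x^3)·Dx^4 + (55 + 714·x + 3375·x^2 + 6912·x^3 + 5184·x^4)·Dx^5  (order 5).
h: a_k = 0, 0, -3, 3, 15/2, -63/10, -43/15, 15/7, -269/420, 1541/180, …
ICs: h(0) = 0, h′(0) = 0, h′′(0) = -6, h′′′(0) = 18, h′′′′(0) = 180.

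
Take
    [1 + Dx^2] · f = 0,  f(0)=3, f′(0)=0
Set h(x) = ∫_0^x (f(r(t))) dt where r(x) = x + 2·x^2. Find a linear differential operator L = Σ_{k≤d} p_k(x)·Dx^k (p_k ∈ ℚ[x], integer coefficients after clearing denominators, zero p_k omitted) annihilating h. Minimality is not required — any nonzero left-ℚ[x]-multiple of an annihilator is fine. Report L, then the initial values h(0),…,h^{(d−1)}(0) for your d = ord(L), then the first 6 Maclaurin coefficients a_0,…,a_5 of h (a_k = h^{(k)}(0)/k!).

f: a_k = 3, 0, -3/2, 0, 1/8, 0, …
Change of var in L_f (x↦r) gives L₀.
h=∫h₀ ⇒ L = L₀·Dx.
L = (1 + 12·x + 48·x^2 + 64·x^3)·Dx - 4·Dx^2 + (1 + 4·x)·Dx^3  (order 3).
h: a_k = 0, 3, 0, -1/2, -3/2, -47/40, …
ICs: h(0) = 0, h′(0) = 3, h′′(0) = 0.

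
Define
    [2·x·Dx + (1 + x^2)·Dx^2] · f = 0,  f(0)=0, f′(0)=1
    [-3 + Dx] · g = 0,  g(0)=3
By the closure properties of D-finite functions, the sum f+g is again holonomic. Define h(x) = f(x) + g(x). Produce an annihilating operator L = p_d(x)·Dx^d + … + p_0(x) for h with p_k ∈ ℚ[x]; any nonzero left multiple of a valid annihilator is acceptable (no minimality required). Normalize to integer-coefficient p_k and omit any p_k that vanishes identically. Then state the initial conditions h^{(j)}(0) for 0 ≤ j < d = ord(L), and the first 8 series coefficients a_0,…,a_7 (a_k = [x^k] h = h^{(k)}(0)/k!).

L = (6 - 18·x - 18·x^2 - 18·x^3)·Dx + (-11 - 12·x^2 - 9·x^4)·Dx^2 + (3 + 2·x + 6·x^2 + 2·x^3 + 3·x^4)·Dx^3  (order 3).
h: a_k = 3, 10, 27/2, 79/6, 81/8, 251/40, 243/80, 649/560, …
ICs: h(0) = 3, h′(0) = 10, h′′(0) = 27.

f: a_k = 0, 1, 0, -1/3, 0, 1/5, 0, -1/7, …
g: a_k = 3, 9, 27/2, 27/2, 81/8, 243/40, 243/80, 729/560, …
Sum ⇒ L₀ = lclm(L_f,L_g) in ℚ(x)⟨Dx⟩.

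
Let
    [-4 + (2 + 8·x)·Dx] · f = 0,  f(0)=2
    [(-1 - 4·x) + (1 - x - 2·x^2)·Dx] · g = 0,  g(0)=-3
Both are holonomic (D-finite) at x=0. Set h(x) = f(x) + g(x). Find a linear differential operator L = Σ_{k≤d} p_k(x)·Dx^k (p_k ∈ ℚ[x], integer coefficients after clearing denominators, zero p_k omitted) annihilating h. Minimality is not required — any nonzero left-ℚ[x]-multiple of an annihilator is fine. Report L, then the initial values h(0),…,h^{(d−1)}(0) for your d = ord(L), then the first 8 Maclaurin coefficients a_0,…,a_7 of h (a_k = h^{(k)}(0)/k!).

f: a_k = 2, 4, -4, 8, -20, 56, -168, 528, …
g: a_k = -3, -3, -9, -15, -33, -63, -129, -255, …
Weyl lclm of L_f,L_g ⇒ L₀ (ord ≤ 2).
L = (16 + 84·x + 120·x^2 + 160·x^3) + (-10 - 52·x - 204·x^2 - 400·x^3 - 400·x^4)·Dx + (-1 + 7·x + 56·x^2 + 8·x^3 - 200·x^4 - 160·x^5)·Dx^2  (order 2).
h: a_k = -1, 1, -13, -7, -53, -7, -297, 273, …
ICs: h(0) = -1, h′(0) = 1.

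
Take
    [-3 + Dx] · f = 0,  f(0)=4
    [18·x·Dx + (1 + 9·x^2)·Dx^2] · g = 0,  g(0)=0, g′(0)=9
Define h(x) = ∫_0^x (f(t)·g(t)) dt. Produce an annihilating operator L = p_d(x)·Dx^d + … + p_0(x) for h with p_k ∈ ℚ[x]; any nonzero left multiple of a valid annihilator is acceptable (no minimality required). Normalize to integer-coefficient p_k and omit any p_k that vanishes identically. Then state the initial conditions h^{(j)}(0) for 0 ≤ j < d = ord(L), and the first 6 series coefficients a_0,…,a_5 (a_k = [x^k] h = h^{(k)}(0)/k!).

f: a_k = 4, 12, 18, 18, 27/2, 81/10, …
g: a_k = 0, 9, 0, -27, 0, 729/5, …
f·g: L₀ = L_f ⊗_s L_g, ord ≤ 1·2.
h=∫h₀ ⇒ L = L₀·Dx.
L = (9 - 54·x + 81·x^2)·Dx + (-6 + 18·x - 54·x^2)·Dx^2 + (1 + 9·x^2)·Dx^3  (order 3).
h: a_k = 0, 0, 18, 36, 27/2, -162/5, …
ICs: h(0) = 0, h′(0) = 0, h′′(0) = 36.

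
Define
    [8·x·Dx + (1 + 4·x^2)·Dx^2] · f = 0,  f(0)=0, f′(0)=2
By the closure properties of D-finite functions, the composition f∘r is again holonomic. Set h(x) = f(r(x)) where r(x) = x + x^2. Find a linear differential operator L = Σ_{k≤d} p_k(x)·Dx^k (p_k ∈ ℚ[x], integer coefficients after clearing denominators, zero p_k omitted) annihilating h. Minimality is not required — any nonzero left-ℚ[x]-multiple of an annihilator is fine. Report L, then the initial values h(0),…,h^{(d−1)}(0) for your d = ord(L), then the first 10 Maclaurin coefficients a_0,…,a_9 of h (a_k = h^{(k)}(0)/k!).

L = (-2 + 8·x + 32·x^2 + 48·x^3 + 24·x^4)·Dx + (1 + 2·x + 4·x^2 + 16·x^3 + 20·x^4 + 8·x^5)·Dx^2  (order 2).
h: a_k = 0, 2, 2, -8/3, -8, -8/5, 88/3, 320/7, -64, -2656/9, …
ICs: h(0) = 0, h′(0) = 2.

f: a_k = 0, 2, 0, -8/3, 0, 32/5, 0, -128/7, 0, 512/9, …
L₀ from L_f via x↦r, Dx↦r'^{-1}Dx.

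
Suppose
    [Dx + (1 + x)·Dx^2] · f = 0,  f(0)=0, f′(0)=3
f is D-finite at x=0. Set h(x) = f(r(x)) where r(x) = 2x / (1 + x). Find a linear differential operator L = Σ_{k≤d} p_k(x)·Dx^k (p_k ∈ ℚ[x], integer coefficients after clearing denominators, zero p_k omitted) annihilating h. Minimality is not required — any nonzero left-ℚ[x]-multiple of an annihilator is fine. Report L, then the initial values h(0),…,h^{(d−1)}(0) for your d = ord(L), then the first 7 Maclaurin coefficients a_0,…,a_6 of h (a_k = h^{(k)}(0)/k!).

f: a_k = 0, 3, -3/2, 1, -3/4, 3/5, -1/2, …
Change of var in L_f (x↦r) gives L₀.
L = (4 + 6·x)·Dx + (1 + 4·x + 3·x^2)·Dx^2  (order 2).
h: a_k = 0, 6, -12, 26, -60, 726/5, -364, …
ICs: h(0) = 0, h′(0) = 6.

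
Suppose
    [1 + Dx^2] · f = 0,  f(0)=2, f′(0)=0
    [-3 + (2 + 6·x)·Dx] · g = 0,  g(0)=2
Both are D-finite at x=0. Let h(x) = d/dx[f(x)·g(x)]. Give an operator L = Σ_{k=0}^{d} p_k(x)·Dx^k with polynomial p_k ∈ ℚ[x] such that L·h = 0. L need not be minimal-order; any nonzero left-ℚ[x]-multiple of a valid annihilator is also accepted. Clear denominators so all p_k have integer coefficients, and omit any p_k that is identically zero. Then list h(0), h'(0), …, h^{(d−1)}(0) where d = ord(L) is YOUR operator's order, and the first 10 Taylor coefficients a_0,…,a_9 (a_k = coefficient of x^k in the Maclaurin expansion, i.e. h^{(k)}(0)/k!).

f: a_k = 2, 0, -1, 0, 1/12, 0, -1/360, 0, 1/20160, 0, …
g: a_k = 2, 3, -9/4, 27/8, -405/64, 1701/128, -15309/512, 72171/1024, -2814669/16384, 14073345/32768, …
f·g: L₀ = L_f ⊗_s L_g, ord ≤ 2·1.
Differentiate: ansatz ord ≤ ord L₀ ⇒ L.
L = (133 + 2352·x + 4104·x^2 + 1728·x^3 + 1296·x^4) + (276 + 540·x - 1296·x^2 - 1296·x^3)·Dx + (124 + 840·x + 1836·x^2 + 1728·x^3 + 1296·x^4)·Dx^2  (order 2).
h: a_k = 6, -13, 45/4, -983/24, 7505/64, -618229/1920, 6878207/7680, -810807791/322560, 4075029579/573440, -1877501350429/92897280, …
ICs: h(0) = 6, h′(0) = -13.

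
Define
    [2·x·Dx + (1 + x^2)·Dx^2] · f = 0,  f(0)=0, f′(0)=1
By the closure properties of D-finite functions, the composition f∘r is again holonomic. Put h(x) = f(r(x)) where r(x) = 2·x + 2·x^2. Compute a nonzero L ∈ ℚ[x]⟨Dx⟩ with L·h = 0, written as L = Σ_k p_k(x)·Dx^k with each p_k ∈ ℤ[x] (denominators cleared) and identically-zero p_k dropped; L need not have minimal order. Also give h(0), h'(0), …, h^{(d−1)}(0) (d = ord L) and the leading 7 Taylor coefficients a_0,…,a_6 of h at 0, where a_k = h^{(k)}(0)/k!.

L = (-2 + 8·x + 32·x^2 + 48·x^3 + 24·x^4)·Dx + (1 + 2·x + 4·x^2 + 16·x^3 + 20·x^4 + 8·x^5)·Dx^2  (order 2).
h: a_k = 0, 2, 2, -8/3, -8, -8/5, 88/3, …
ICs: h(0) = 0, h′(0) = 2.

f: a_k = 0, 1, 0, -1/3, 0, 1/5, 0, …
f∘r: x↦r, Dx↦Dx/r' in L_f ⇒ L₀.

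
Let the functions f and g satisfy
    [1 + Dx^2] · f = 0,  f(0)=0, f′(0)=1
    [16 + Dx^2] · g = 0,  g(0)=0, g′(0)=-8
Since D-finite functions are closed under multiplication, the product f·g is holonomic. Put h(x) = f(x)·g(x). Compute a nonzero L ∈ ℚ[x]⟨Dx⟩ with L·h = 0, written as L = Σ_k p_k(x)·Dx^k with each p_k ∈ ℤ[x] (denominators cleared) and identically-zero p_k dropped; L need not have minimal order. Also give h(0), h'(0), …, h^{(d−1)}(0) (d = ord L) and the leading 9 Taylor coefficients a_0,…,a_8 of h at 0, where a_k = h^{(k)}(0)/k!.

L = 225 + 34·Dx^2 + Dx^4  (order 4).
h: a_k = 0, 0, -8, 0, 68/3, 0, -931/45, 0, 6001/630, …
ICs: h(0) = 0, h′(0) = 0, h′′(0) = -16, h′′′(0) = 0.

f: a_k = 0, 1, 0, -1/6, 0, 1/120, 0, -1/5040, 0, …
g: a_k = 0, -8, 0, 64/3, 0, -256/15, 0, 2048/315, 0, …
h₀=f·g: eliminate ⇒ L₀, order ≤ 2·2.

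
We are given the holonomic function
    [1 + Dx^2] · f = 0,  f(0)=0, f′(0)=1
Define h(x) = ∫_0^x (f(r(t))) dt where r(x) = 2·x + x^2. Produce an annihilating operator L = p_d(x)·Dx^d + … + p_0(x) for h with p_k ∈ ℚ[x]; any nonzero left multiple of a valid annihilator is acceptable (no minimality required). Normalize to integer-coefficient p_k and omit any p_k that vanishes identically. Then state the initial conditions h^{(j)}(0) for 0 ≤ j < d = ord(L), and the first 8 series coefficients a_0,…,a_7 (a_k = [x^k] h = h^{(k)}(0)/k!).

L = (4 + 12·x + 12·x^2 + 4·x^3)·Dx - Dx^2 + (1 + x)·Dx^3  (order 3).
h: a_k = 0, 0, 1, 1/3, -1/3, -2/5, -11/90, 1/14, …
ICs: h(0) = 0, h′(0) = 0, h′′(0) = 2.

f: a_k = 0, 1, 0, -1/6, 0, 1/120, 0, -1/5040, …
L₀ from L_f via x↦r, Dx↦r'^{-1}Dx.
h=∫₀ˣh₀: take L = L₀·Dx.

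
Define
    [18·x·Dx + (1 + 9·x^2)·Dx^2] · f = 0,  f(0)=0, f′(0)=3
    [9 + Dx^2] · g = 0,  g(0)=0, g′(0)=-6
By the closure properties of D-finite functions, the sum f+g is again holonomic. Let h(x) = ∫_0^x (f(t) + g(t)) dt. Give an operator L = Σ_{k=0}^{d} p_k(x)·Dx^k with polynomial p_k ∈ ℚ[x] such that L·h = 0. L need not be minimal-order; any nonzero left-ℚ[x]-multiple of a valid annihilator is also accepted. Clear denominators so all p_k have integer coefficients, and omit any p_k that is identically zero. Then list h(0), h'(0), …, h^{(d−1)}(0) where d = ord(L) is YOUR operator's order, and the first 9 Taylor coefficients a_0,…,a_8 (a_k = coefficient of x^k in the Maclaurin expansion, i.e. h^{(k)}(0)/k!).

f: a_k = 0, 3, 0, -9, 0, 243/5, 0, -2187/7, 0, …
g: a_k = 0, -6, 0, 9, 0, -81/20, 0, 243/280, 0, …
Sum ⇒ L₀ = lclm(L_f,L_g) in ℚ(x)⟨Dx⟩.
h=∫h₀ ⇒ L = L₀·Dx.
L = (-1782·x + 20412·x^3 + 13122·x^5)·Dx^2 + (-9 + 567·x^2 + 6561·x^4 + 6561·x^6)·Dx^3 + (-198·x + 2268·x^3 + 1458·x^5)·Dx^4 + (-1 + 63·x^2 + 729·x^4 + 729·x^6)·Dx^5  (order 5).
h: a_k = 0, 0, -3/2, 0, 0, 0, 297/40, 0, -87237/2240, …
ICs: h(0) = 0, h′(0) = 0, h′′(0) = -3, h′′′(0) = 0, h′′′′(0) = 0.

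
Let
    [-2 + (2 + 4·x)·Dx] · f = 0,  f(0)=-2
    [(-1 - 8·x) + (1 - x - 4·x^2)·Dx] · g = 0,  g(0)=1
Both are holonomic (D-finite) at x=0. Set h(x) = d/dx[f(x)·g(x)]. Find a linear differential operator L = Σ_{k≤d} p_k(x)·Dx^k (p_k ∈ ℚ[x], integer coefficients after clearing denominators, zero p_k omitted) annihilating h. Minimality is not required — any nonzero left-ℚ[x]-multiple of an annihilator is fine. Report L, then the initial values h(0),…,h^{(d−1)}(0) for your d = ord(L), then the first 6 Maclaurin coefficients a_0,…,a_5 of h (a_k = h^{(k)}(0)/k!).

L = (11 + 84·x + 243·x^2 + 360·x^3 + 240·x^4) + (-2 - 11·x - 9·x^2 + 58·x^3 + 144·x^4 + 96·x^5)·Dx  (order 1).
h: a_k = -4, -22, -84, -283, -1845/2, -11157/4, …
ICs: h(0) = -4.

f: a_k = -2, -2, 1, -1, 5/4, -7/4, …
g: a_k = 1, 1, 5, 9, 29, 65, …
Sym-product of L_f,L_g gives L₀ (≤ ord 1).
h=h₀': d/dx-closure on L₀ ⇒ L.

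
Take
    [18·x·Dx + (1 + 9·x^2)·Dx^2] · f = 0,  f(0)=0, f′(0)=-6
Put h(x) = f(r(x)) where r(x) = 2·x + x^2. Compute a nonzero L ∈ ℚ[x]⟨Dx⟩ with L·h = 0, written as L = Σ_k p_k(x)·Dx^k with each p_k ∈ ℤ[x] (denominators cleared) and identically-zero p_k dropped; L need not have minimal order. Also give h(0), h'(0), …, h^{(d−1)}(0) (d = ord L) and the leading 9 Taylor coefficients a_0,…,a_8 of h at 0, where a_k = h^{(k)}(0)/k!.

L = (-1 + 72·x + 144·x^2 + 108·x^3 + 27·x^4)·Dx + (1 + x + 36·x^2 + 72·x^3 + 45·x^4 + 9·x^5)·Dx^2  (order 2).
h: a_k = 0, -12, -6, 144, 216, -15012/5, -7758, 505440/7, 276048, …
ICs: h(0) = 0, h′(0) = -12.

f: a_k = 0, -6, 0, 18, 0, -486/5, 0, 4374/7, 0, …
L₀ from L_f via x↦r, Dx↦r'^{-1}Dx.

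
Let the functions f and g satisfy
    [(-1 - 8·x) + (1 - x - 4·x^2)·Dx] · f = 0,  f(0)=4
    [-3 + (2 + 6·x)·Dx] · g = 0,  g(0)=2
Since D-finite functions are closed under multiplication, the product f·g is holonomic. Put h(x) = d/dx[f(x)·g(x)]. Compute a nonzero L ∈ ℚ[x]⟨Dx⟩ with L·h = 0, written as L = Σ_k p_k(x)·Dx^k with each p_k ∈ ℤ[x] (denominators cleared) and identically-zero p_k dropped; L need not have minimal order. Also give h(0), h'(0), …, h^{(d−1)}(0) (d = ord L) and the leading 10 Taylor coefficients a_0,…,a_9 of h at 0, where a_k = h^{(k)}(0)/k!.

f: a_k = 4, 4, 20, 36, 116, 260, 724, 1764, 4660, 11716, …
g: a_k = 2, 3, -9/4, 27/8, -405/64, 1701/128, -15309/512, 72171/1024, -2814669/16384, 14073345/32768, …
Sym-product of L_f,L_g gives L₀ (≤ ord 1).
Differentiate: ansatz ord ≤ ord L₀ ⇒ L.
L = (43 + 474·x + 1491·x^2 + 2280·x^3 + 2160·x^4) + (-10 - 58·x - 78·x^2 + 242·x^3 + 960·x^4 + 864·x^5)·Dx  (order 1).
h: a_k = 20, 86, 819/2, 4531/4, 141175/32, 727869/64, 10226559/256, 51616067/512, 2738748735/8192, 13626938425/16384, …
ICs: h(0) = 20.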